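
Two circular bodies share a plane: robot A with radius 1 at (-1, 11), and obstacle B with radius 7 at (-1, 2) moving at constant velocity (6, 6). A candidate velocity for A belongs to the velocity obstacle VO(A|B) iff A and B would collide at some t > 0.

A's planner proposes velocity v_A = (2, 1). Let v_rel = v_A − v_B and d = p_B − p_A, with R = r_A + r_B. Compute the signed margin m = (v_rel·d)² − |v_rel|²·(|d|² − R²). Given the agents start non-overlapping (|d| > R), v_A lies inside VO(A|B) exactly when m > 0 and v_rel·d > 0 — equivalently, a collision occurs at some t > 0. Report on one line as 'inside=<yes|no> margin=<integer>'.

d = (0, -9),  |d|² = 81;  R = 1+7 = 8,  c = 81−8² = 17
v_rel = (-4, -5),  |v_rel|² = 41;  v_rel·d = (-4)·(0) + (-5)·(-9) = 45
41·t² − 90·t + 17 = 0  ⇒  m = 45² − 41·17 = 1328
m = 1328 > 0,  v_rel·d = 45 > 0  ⇒  inside

inside=yes margin=1328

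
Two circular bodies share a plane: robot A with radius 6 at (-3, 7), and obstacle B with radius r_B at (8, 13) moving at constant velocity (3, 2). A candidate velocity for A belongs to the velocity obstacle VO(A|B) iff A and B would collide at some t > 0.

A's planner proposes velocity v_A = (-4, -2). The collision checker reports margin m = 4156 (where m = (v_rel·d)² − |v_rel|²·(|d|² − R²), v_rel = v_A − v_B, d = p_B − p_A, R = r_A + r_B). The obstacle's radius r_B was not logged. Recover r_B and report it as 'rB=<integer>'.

m = 4156
d = (11, 6);  v_rel = (-7, -4),  |v_rel|² = 65
v_rel×d = (-7)·(6) − (-4)·(11) = 2
since m = R²·65 − 2²:  R² = (4 + 4156) / 65 = 64
R = √64 = 8  ⇒  r_B = 8 − 6 = 2

rB=2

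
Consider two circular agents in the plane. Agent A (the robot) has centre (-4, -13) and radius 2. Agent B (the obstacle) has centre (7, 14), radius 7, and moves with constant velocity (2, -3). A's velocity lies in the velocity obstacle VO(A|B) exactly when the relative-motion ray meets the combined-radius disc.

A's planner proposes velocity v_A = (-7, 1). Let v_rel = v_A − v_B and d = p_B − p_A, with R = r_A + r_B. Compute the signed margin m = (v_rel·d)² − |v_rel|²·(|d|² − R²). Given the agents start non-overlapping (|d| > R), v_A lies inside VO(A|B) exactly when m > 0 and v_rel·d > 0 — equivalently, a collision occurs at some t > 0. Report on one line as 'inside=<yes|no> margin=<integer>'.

d = (11, 27),  |d|² = 850;  R = 2+7 = 9,  c = 850−9² = 769
v_rel = (-9, 4),  |v_rel|² = 97;  v_rel·d = (-9)·(11) + (4)·(27) = 9
97·t² − 18·t + 769 = 0  ⇒  m = 9² − 97·769 = -74512
m = -74512 < 0,  v_rel·d = 9 > 0  ⇒  outside

inside=no margin=-74512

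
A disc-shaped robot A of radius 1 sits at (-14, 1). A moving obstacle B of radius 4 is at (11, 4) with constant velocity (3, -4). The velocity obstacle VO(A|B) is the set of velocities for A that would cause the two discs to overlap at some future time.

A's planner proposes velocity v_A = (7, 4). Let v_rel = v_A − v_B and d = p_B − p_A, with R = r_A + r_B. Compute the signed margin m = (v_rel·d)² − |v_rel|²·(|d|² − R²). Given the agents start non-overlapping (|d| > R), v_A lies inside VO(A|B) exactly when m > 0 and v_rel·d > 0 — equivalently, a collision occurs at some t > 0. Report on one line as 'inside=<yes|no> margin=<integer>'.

d = (25, 3),  |d|² = 634;  R = 1+4 = 5,  c = 634−5² = 609
v_rel = (4, 8),  |v_rel|² = 80;  v_rel·d = (4)·(25) + (8)·(3) = 124
80·t² − 248·t + 609 = 0  ⇒  m = 124² − 80·609 = -33344
m = -33344 < 0,  v_rel·d = 124 > 0  ⇒  outside

inside=no margin=-33344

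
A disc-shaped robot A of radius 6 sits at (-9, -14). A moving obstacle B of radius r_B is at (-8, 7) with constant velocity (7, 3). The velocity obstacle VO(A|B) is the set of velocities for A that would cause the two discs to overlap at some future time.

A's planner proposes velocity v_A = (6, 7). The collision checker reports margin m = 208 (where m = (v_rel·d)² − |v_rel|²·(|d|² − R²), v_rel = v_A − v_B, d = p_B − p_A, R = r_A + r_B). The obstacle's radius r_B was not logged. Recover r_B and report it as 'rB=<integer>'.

m = 208
d = (1, 21);  v_rel = (-1, 4),  |v_rel|² = 17
v_rel×d = (-1)·(21) − (4)·(1) = -25
since m = R²·17 − (-25)²:  R² = (625 + 208) / 17 = 49
R = √49 = 7  ⇒  r_B = 7 − 6 = 1

rB=1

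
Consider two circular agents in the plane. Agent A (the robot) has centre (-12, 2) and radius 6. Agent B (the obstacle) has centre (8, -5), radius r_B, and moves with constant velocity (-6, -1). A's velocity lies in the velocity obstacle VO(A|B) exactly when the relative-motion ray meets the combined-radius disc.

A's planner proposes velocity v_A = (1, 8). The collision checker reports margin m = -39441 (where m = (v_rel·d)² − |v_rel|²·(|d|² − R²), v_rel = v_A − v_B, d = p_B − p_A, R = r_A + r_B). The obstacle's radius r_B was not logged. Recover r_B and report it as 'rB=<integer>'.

m = -39441
d = (20, -7);  v_rel = (7, 9),  |v_rel|² = 130
v_rel×d = (7)·(-7) − (9)·(20) = -229
since m = R²·130 − (-229)²:  R² = (52441 + -39441) / 130 = 100
R = √100 = 10  ⇒  r_B = 10 − 6 = 4

rB=4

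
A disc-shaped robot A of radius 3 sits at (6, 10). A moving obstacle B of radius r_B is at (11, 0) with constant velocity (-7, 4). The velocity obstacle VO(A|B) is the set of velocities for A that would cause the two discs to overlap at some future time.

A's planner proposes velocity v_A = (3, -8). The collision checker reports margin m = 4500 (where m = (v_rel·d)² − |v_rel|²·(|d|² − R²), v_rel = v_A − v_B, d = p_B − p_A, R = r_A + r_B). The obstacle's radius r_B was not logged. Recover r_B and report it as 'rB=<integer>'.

m = 4500
d = (5, -10);  v_rel = (10, -12),  |v_rel|² = 244
v_rel×d = (10)·(-10) − (-12)·(5) = -40
since m = R²·244 − (-40)²:  R² = (1600 + 4500) / 244 = 25
R = √25 = 5  ⇒  r_B = 5 − 3 = 2

rB=2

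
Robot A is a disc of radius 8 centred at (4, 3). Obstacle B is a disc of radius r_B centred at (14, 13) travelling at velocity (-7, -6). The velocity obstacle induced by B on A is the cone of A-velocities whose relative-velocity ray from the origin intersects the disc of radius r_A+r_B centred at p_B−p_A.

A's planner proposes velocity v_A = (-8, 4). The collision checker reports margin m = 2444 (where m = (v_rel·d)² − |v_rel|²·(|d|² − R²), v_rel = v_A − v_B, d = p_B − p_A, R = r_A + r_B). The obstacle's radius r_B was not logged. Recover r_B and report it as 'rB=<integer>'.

m = 2444
d = (10, 10);  v_rel = (-1, 10),  |v_rel|² = 101
v_rel×d = (-1)·(10) − (10)·(10) = -110
since m = R²·101 − (-110)²:  R² = (12100 + 2444) / 101 = 144
R = √144 = 12  ⇒  r_B = 12 − 8 = 4

rB=4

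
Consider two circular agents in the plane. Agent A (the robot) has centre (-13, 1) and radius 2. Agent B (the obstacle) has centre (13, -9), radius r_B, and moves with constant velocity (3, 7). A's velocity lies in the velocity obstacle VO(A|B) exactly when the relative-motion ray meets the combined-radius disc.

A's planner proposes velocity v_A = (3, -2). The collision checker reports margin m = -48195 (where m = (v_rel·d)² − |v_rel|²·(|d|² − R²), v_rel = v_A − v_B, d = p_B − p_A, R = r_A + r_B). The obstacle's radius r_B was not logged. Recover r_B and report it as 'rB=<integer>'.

m = -48195
d = (26, -10);  v_rel = (0, -9),  |v_rel|² = 81
v_rel×d = (0)·(-10) − (-9)·(26) = 234
since m = R²·81 − 234²:  R² = (54756 + -48195) / 81 = 81
R = √81 = 9  ⇒  r_B = 9 − 2 = 7

rB=7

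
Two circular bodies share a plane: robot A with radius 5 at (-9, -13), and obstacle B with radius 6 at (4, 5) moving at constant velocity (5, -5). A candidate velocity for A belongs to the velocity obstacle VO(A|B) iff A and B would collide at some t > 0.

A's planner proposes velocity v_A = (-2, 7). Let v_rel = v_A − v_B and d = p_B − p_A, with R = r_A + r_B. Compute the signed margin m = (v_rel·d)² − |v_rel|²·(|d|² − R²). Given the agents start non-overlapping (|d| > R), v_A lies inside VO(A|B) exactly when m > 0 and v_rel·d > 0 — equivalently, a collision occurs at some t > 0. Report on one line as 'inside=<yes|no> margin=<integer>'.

d = (13, 18),  |d|² = 493;  R = 5+6 = 11,  c = 493−11² = 372
v_rel = (-7, 12),  |v_rel|² = 193;  v_rel·d = (-7)·(13) + (12)·(18) = 125
193·t² − 250·t + 372 = 0  ⇒  m = 125² − 193·372 = -56171
m = -56171 < 0,  v_rel·d = 125 > 0  ⇒  outside

inside=no margin=-56171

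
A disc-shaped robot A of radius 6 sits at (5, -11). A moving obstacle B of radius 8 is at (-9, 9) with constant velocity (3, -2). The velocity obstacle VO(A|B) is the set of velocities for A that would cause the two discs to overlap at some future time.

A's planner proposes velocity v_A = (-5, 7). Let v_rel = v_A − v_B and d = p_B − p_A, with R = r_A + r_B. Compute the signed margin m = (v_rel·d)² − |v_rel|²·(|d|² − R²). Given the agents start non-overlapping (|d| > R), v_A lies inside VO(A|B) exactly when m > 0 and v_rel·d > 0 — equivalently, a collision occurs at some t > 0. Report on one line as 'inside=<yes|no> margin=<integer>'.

d = (-14, 20),  |d|² = 596;  R = 6+8 = 14,  c = 596−14² = 400
v_rel = (-8, 9),  |v_rel|² = 145;  v_rel·d = (-8)·(-14) + (9)·(20) = 292
145·t² − 584·t + 400 = 0  ⇒  m = 292² − 145·400 = 27264
m = 27264 > 0,  v_rel·d = 292 > 0  ⇒  inside

inside=yes margin=27264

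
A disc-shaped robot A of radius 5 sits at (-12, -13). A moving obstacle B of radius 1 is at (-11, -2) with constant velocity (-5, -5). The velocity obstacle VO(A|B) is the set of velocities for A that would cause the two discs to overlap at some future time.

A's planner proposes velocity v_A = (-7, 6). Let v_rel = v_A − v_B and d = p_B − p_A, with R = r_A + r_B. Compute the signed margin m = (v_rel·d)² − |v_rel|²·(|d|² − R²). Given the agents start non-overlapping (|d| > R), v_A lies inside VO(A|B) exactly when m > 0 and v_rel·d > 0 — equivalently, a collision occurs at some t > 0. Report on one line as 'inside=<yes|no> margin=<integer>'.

d = (1, 11),  |d|² = 122;  R = 5+1 = 6,  c = 122−6² = 86
v_rel = (-2, 11),  |v_rel|² = 125;  v_rel·d = (-2)·(1) + (11)·(11) = 119
125·t² − 238·t + 86 = 0  ⇒  m = 119² − 125·86 = 3411
m = 3411 > 0,  v_rel·d = 119 > 0  ⇒  inside

inside=yes margin=3411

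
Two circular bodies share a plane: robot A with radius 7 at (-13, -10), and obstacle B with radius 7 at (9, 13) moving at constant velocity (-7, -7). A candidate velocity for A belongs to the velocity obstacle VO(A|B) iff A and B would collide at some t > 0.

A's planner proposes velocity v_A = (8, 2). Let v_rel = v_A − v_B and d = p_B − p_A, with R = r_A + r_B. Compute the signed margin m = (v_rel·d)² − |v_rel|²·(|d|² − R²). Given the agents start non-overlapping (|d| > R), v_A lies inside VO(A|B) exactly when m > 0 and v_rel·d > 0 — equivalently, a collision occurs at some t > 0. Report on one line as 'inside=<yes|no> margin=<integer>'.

d = (22, 23),  |d|² = 1013;  R = 7+7 = 14,  c = 1013−14² = 817
v_rel = (15, 9),  |v_rel|² = 306;  v_rel·d = (15)·(22) + (9)·(23) = 537
306·t² − 1074·t + 817 = 0  ⇒  m = 537² − 306·817 = 38367
m = 38367 > 0,  v_rel·d = 537 > 0  ⇒  inside

inside=yes margin=38367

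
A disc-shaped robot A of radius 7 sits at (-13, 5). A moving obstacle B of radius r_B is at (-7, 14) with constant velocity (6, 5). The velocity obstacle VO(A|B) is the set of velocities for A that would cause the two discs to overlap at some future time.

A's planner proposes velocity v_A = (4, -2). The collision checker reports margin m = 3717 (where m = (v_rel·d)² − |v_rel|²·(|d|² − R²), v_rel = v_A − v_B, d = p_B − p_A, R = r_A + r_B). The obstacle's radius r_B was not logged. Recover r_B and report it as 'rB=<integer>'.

m = 3717
d = (6, 9);  v_rel = (-2, -7),  |v_rel|² = 53
v_rel×d = (-2)·(9) − (-7)·(6) = 24
since m = R²·53 − 24²:  R² = (576 + 3717) / 53 = 81
R = √81 = 9  ⇒  r_B = 9 − 7 = 2

rB=2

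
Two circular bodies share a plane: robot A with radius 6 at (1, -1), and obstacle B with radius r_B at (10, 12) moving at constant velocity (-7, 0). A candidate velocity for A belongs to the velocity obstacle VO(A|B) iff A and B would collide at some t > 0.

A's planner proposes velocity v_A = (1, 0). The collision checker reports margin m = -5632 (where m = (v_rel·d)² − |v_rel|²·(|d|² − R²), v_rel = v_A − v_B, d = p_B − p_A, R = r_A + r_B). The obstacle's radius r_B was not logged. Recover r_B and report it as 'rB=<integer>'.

m = -5632
d = (9, 13);  v_rel = (8, 0),  |v_rel|² = 64
v_rel×d = (8)·(13) − (0)·(9) = 104
since m = R²·64 − 104²:  R² = (10816 + -5632) / 64 = 81
R = √81 = 9  ⇒  r_B = 9 − 6 = 3

rB=3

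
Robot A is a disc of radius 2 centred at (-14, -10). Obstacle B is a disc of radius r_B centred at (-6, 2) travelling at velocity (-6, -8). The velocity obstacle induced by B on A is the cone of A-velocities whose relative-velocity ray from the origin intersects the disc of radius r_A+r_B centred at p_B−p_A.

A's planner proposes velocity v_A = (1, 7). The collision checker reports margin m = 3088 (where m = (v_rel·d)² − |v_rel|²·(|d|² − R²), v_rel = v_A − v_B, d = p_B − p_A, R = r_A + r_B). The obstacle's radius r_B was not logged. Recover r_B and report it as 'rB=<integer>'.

m = 3088
d = (8, 12);  v_rel = (7, 15),  |v_rel|² = 274
v_rel×d = (7)·(12) − (15)·(8) = -36
since m = R²·274 − (-36)²:  R² = (1296 + 3088) / 274 = 16
R = √16 = 4  ⇒  r_B = 4 − 2 = 2

rB=2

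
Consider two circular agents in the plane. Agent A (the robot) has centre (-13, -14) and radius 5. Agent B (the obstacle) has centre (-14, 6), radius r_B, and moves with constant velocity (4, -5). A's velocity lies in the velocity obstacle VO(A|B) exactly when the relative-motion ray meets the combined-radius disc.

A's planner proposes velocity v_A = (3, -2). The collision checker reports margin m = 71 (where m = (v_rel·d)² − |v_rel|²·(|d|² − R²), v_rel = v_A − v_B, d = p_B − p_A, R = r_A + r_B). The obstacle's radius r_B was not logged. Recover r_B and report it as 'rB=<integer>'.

m = 71
d = (-1, 20);  v_rel = (-1, 3),  |v_rel|² = 10
v_rel×d = (-1)·(20) − (3)·(-1) = -17
since m = R²·10 − (-17)²:  R² = (289 + 71) / 10 = 36
R = √36 = 6  ⇒  r_B = 6 − 5 = 1

rB=1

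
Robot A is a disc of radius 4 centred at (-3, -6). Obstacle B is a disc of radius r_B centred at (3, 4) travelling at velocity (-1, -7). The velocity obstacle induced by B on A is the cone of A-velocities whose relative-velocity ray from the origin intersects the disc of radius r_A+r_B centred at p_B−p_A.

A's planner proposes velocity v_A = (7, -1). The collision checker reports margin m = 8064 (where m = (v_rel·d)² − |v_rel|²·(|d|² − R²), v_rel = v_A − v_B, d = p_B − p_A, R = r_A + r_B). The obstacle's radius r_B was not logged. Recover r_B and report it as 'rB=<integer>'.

m = 8064
d = (6, 10);  v_rel = (8, 6),  |v_rel|² = 100
v_rel×d = (8)·(10) − (6)·(6) = 44
since m = R²·100 − 44²:  R² = (1936 + 8064) / 100 = 100
R = √100 = 10  ⇒  r_B = 10 − 4 = 6

rB=6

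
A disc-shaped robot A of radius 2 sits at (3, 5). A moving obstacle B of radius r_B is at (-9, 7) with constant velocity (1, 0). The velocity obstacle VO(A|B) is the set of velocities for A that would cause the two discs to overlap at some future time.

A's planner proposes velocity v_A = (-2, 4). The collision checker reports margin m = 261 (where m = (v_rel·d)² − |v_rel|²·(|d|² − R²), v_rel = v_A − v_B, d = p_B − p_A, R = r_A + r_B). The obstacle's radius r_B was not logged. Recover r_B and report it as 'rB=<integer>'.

m = 261
d = (-12, 2);  v_rel = (-3, 4),  |v_rel|² = 25
v_rel×d = (-3)·(2) − (4)·(-12) = 42
since m = R²·25 − 42²:  R² = (1764 + 261) / 25 = 81
R = √81 = 9  ⇒  r_B = 9 − 2 = 7

rB=7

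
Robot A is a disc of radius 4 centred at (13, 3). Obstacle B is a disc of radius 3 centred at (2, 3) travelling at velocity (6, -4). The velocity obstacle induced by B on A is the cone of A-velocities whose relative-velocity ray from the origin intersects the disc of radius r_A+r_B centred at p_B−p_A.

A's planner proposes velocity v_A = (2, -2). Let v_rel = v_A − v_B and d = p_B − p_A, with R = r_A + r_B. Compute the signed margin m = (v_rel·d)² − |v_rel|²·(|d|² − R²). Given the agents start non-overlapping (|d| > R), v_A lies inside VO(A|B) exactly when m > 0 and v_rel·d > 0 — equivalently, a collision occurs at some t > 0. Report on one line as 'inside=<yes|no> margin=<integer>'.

d = (-11, 0),  |d|² = 121;  R = 4+3 = 7,  c = 121−7² = 72
v_rel = (-4, 2),  |v_rel|² = 20;  v_rel·d = (-4)·(-11) + (2)·(0) = 44
20·t² − 88·t + 72 = 0  ⇒  m = 44² − 20·72 = 496
m = 496 > 0,  v_rel·d = 44 > 0  ⇒  inside

inside=yes margin=496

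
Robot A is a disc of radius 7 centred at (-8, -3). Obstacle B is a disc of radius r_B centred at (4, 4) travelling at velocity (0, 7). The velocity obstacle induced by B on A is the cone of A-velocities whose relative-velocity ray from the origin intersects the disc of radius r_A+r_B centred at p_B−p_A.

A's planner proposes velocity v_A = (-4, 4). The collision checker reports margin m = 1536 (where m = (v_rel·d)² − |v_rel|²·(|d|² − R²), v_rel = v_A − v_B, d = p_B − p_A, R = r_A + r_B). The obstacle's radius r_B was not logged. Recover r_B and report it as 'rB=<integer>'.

m = 1536
d = (12, 7);  v_rel = (-4, -3),  |v_rel|² = 25
v_rel×d = (-4)·(7) − (-3)·(12) = 8
since m = R²·25 − 8²:  R² = (64 + 1536) / 25 = 64
R = √64 = 8  ⇒  r_B = 8 − 7 = 1

rB=1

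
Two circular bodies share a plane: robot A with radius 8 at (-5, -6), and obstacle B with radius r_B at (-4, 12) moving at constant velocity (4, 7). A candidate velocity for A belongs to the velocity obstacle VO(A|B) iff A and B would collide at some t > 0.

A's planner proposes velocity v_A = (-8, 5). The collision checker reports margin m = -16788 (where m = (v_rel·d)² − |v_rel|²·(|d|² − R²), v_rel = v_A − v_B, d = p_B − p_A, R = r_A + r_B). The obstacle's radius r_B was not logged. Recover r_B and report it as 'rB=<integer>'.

m = -16788
d = (1, 18);  v_rel = (-12, -2),  |v_rel|² = 148
v_rel×d = (-12)·(18) − (-2)·(1) = -214
since m = R²·148 − (-214)²:  R² = (45796 + -16788) / 148 = 196
R = √196 = 14  ⇒  r_B = 14 − 8 = 6

rB=6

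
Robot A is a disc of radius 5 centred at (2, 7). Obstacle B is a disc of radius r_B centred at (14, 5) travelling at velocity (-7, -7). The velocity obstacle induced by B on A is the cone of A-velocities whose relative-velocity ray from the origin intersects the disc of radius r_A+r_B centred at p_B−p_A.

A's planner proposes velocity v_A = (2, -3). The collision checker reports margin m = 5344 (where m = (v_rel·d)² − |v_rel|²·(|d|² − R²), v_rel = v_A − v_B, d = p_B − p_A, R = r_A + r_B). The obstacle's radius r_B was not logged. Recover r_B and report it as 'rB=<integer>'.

m = 5344
d = (12, -2);  v_rel = (9, 4),  |v_rel|² = 97
v_rel×d = (9)·(-2) − (4)·(12) = -66
since m = R²·97 − (-66)²:  R² = (4356 + 5344) / 97 = 100
R = √100 = 10  ⇒  r_B = 10 − 5 = 5

rB=5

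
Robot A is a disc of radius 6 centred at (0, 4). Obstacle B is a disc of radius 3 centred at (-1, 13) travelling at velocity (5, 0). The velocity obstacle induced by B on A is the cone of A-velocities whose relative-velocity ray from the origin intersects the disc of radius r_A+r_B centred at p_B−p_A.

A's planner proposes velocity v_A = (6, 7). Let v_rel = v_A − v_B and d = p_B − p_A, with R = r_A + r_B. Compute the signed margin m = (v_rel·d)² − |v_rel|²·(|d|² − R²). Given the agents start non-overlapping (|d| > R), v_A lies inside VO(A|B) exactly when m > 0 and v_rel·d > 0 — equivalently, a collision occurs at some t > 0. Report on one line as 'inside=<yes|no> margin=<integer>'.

d = (-1, 9),  |d|² = 82;  R = 6+3 = 9,  c = 82−9² = 1
v_rel = (1, 7),  |v_rel|² = 50;  v_rel·d = (1)·(-1) + (7)·(9) = 62
50·t² − 124·t + 1 = 0  ⇒  m = 62² − 50·1 = 3794
m = 3794 > 0,  v_rel·d = 62 > 0  ⇒  inside

inside=yes margin=3794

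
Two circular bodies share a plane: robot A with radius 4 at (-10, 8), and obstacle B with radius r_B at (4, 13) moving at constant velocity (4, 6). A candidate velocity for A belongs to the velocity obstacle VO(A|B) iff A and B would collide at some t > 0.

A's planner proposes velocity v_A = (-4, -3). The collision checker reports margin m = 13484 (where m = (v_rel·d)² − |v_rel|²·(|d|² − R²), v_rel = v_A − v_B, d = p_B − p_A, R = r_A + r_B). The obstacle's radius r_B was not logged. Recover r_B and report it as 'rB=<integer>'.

m = 13484
d = (14, 5);  v_rel = (-8, -9),  |v_rel|² = 145
v_rel×d = (-8)·(5) − (-9)·(14) = 86
since m = R²·145 − 86²:  R² = (7396 + 13484) / 145 = 144
R = √144 = 12  ⇒  r_B = 12 − 4 = 8

rB=8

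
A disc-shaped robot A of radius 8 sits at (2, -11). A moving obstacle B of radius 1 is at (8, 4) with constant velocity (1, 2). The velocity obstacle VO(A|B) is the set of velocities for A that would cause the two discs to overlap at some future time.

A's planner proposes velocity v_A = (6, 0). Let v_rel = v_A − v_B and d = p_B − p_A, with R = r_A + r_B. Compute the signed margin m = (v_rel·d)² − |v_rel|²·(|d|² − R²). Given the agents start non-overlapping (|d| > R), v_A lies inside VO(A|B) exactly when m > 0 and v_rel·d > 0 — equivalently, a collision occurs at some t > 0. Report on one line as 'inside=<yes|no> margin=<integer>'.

d = (6, 15),  |d|² = 261;  R = 8+1 = 9,  c = 261−9² = 180
v_rel = (5, -2),  |v_rel|² = 29;  v_rel·d = (5)·(6) + (-2)·(15) = 0
29·t² − 0·t + 180 = 0  ⇒  m = 0² − 29·180 = -5220
m = -5220 < 0,  v_rel·d = 0 = 0  ⇒  outside

inside=no margin=-5220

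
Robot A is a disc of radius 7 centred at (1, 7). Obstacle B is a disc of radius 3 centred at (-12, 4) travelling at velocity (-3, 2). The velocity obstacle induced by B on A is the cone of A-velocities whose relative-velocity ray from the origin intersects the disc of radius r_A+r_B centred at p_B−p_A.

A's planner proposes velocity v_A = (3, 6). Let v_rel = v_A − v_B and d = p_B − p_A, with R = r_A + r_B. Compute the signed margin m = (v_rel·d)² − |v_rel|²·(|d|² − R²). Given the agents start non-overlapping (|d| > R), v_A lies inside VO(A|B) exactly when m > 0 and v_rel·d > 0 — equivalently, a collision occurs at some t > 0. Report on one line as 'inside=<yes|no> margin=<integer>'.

d = (-13, -3),  |d|² = 178;  R = 7+3 = 10,  c = 178−10² = 78
v_rel = (6, 4),  |v_rel|² = 52;  v_rel·d = (6)·(-13) + (4)·(-3) = -90
52·t² + 180·t + 78 = 0  ⇒  m = (-90)² − 52·78 = 4044
m = 4044 > 0,  v_rel·d = -90 < 0  ⇒  outside

inside=no margin=4044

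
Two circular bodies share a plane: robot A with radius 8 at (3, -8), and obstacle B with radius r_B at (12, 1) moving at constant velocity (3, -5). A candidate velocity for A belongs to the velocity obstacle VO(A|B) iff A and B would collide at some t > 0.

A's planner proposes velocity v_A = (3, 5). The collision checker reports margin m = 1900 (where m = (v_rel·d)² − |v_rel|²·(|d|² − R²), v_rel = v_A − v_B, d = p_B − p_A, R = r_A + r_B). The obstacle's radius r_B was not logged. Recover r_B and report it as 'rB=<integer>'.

m = 1900
d = (9, 9);  v_rel = (0, 10),  |v_rel|² = 100
v_rel×d = (0)·(9) − (10)·(9) = -90
since m = R²·100 − (-90)²:  R² = (8100 + 1900) / 100 = 100
R = √100 = 10  ⇒  r_B = 10 − 8 = 2

rB=2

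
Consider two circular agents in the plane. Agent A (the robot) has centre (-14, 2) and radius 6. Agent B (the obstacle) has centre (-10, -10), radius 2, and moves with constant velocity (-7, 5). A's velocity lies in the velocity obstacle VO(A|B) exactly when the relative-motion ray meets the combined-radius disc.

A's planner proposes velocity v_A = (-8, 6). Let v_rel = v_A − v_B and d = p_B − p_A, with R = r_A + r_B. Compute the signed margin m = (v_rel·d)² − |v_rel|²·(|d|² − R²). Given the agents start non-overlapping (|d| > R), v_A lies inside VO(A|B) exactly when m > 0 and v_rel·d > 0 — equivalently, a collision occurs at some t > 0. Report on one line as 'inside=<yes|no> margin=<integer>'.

d = (4, -12),  |d|² = 160;  R = 6+2 = 8,  c = 160−8² = 96
v_rel = (-1, 1),  |v_rel|² = 2;  v_rel·d = (-1)·(4) + (1)·(-12) = -16
2·t² + 32·t + 96 = 0  ⇒  m = (-16)² − 2·96 = 64
m = 64 > 0,  v_rel·d = -16 < 0  ⇒  outside

inside=no margin=64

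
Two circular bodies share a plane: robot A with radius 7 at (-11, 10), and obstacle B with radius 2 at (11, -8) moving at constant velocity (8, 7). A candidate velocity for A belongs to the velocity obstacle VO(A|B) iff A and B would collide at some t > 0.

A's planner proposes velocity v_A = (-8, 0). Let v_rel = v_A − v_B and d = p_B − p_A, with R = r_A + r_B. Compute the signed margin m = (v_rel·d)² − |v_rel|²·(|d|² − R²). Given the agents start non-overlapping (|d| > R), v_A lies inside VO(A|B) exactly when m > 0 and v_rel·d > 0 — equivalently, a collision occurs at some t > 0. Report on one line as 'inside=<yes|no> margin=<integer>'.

d = (22, -18),  |d|² = 808;  R = 7+2 = 9,  c = 808−9² = 727
v_rel = (-16, -7),  |v_rel|² = 305;  v_rel·d = (-16)·(22) + (-7)·(-18) = -226
305·t² + 452·t + 727 = 0  ⇒  m = (-226)² − 305·727 = -170659
m = -170659 < 0,  v_rel·d = -226 < 0  ⇒  outside

inside=no margin=-170659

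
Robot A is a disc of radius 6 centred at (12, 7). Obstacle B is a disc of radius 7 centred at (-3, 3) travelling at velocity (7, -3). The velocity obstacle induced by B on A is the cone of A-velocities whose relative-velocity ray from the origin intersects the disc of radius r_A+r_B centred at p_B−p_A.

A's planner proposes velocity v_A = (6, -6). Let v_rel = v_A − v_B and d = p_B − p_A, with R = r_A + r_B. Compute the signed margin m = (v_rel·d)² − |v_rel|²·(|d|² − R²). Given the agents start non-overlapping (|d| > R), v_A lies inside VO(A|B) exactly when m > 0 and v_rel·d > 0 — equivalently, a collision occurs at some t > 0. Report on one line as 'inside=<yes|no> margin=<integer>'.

d = (-15, -4),  |d|² = 241;  R = 6+7 = 13,  c = 241−13² = 72
v_rel = (-1, -3),  |v_rel|² = 10;  v_rel·d = (-1)·(-15) + (-3)·(-4) = 27
10·t² − 54·t + 72 = 0  ⇒  m = 27² − 10·72 = 9
m = 9 > 0,  v_rel·d = 27 > 0  ⇒  inside

inside=yes margin=9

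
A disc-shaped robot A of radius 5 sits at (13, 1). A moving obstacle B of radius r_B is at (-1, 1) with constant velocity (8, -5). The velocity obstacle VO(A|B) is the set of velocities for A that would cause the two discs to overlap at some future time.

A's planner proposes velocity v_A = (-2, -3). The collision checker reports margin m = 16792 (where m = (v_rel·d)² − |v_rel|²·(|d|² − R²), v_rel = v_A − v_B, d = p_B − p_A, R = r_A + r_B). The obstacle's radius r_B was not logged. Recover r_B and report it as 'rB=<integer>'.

m = 16792
d = (-14, 0);  v_rel = (-10, 2),  |v_rel|² = 104
v_rel×d = (-10)·(0) − (2)·(-14) = 28
since m = R²·104 − 28²:  R² = (784 + 16792) / 104 = 169
R = √169 = 13  ⇒  r_B = 13 − 5 = 8

rB=8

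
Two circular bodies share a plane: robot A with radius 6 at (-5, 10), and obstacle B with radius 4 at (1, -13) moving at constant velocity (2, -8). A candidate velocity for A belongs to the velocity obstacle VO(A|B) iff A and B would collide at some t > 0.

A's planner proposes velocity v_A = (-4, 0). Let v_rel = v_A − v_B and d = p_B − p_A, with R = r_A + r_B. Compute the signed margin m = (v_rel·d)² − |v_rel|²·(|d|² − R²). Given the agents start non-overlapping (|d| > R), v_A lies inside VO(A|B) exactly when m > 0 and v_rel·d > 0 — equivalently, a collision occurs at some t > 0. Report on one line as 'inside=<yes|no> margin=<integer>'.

d = (6, -23),  |d|² = 565;  R = 6+4 = 10,  c = 565−10² = 465
v_rel = (-6, 8),  |v_rel|² = 100;  v_rel·d = (-6)·(6) + (8)·(-23) = -220
100·t² + 440·t + 465 = 0  ⇒  m = (-220)² − 100·465 = 1900
m = 1900 > 0,  v_rel·d = -220 < 0  ⇒  outside

inside=no margin=1900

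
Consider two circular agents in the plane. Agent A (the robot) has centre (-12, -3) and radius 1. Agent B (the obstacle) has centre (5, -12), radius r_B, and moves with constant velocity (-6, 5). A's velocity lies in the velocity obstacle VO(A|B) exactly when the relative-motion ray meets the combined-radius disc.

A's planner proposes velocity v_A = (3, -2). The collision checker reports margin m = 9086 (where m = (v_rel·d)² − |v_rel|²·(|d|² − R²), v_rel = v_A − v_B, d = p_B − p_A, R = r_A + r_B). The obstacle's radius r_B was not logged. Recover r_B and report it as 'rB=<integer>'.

m = 9086
d = (17, -9);  v_rel = (9, -7),  |v_rel|² = 130
v_rel×d = (9)·(-9) − (-7)·(17) = 38
since m = R²·130 − 38²:  R² = (1444 + 9086) / 130 = 81
R = √81 = 9  ⇒  r_B = 9 − 1 = 8

rB=8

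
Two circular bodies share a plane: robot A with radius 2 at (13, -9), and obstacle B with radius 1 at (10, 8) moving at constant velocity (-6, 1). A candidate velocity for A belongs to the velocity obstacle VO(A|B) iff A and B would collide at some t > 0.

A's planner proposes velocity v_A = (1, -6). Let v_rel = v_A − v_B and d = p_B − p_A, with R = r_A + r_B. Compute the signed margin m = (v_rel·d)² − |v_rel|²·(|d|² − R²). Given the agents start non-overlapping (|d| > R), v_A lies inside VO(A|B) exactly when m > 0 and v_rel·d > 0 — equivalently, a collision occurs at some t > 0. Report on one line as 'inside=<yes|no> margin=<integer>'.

d = (-3, 17),  |d|² = 298;  R = 2+1 = 3,  c = 298−3² = 289
v_rel = (7, -7),  |v_rel|² = 98;  v_rel·d = (7)·(-3) + (-7)·(17) = -140
98·t² + 280·t + 289 = 0  ⇒  m = (-140)² − 98·289 = -8722
m = -8722 < 0,  v_rel·d = -140 < 0  ⇒  outside

inside=no margin=-8722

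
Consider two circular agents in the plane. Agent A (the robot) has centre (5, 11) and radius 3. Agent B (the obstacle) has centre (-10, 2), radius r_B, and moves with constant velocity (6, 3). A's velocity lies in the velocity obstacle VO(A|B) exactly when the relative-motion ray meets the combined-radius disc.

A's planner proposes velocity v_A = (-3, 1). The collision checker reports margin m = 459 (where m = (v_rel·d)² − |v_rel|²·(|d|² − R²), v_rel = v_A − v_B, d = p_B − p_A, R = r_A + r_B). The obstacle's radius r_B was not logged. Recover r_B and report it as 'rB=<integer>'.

m = 459
d = (-15, -9);  v_rel = (-9, -2),  |v_rel|² = 85
v_rel×d = (-9)·(-9) − (-2)·(-15) = 51
since m = R²·85 − 51²:  R² = (2601 + 459) / 85 = 36
R = √36 = 6  ⇒  r_B = 6 − 3 = 3

rB=3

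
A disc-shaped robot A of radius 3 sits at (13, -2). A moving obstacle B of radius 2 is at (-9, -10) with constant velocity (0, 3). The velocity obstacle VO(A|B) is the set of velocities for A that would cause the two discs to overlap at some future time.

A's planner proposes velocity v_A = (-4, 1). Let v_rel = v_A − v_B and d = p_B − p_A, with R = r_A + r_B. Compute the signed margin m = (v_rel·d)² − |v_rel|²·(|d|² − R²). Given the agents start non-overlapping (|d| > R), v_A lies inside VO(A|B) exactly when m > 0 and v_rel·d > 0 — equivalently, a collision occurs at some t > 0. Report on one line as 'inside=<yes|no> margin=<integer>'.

d = (-22, -8),  |d|² = 548;  R = 3+2 = 5,  c = 548−5² = 523
v_rel = (-4, -2),  |v_rel|² = 20;  v_rel·d = (-4)·(-22) + (-2)·(-8) = 104
20·t² − 208·t + 523 = 0  ⇒  m = 104² − 20·523 = 356
m = 356 > 0,  v_rel·d = 104 > 0  ⇒  inside

inside=yes margin=356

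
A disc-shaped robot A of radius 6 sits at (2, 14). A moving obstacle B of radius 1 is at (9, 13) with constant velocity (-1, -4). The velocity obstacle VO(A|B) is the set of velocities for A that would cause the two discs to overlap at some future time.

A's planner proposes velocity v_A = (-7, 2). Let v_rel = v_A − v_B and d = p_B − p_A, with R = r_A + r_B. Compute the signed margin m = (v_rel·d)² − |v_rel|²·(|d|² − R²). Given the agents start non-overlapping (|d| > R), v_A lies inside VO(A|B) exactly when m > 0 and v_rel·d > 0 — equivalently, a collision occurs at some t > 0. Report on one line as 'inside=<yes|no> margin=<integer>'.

d = (7, -1),  |d|² = 50;  R = 6+1 = 7,  c = 50−7² = 1
v_rel = (-6, 6),  |v_rel|² = 72;  v_rel·d = (-6)·(7) + (6)·(-1) = -48
72·t² + 96·t + 1 = 0  ⇒  m = (-48)² − 72·1 = 2232
m = 2232 > 0,  v_rel·d = -48 < 0  ⇒  outside

inside=no margin=2232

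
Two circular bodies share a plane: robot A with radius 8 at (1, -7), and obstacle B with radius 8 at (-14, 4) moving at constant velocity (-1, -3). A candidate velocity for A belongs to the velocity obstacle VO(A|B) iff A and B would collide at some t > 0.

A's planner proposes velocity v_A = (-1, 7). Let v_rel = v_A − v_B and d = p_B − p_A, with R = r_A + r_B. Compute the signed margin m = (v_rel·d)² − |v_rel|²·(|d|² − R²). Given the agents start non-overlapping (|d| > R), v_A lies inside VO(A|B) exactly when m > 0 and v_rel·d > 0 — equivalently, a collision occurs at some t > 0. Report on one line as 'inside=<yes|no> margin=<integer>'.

d = (-15, 11),  |d|² = 346;  R = 8+8 = 16,  c = 346−16² = 90
v_rel = (0, 10),  |v_rel|² = 100;  v_rel·d = (0)·(-15) + (10)·(11) = 110
100·t² − 220·t + 90 = 0  ⇒  m = 110² − 100·90 = 3100
m = 3100 > 0,  v_rel·d = 110 > 0  ⇒  inside

inside=yes margin=3100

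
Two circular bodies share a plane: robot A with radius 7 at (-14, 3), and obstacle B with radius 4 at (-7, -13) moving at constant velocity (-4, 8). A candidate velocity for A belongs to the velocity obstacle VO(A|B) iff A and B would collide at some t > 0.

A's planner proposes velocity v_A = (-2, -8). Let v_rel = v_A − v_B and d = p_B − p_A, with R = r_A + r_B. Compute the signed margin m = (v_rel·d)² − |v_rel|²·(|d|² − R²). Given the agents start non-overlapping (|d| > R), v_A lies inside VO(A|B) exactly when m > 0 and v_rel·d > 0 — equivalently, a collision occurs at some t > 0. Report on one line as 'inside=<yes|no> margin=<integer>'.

d = (7, -16),  |d|² = 305;  R = 7+4 = 11,  c = 305−11² = 184
v_rel = (2, -16),  |v_rel|² = 260;  v_rel·d = (2)·(7) + (-16)·(-16) = 270
260·t² − 540·t + 184 = 0  ⇒  m = 270² − 260·184 = 25060
m = 25060 > 0,  v_rel·d = 270 > 0  ⇒  inside

inside=yes margin=25060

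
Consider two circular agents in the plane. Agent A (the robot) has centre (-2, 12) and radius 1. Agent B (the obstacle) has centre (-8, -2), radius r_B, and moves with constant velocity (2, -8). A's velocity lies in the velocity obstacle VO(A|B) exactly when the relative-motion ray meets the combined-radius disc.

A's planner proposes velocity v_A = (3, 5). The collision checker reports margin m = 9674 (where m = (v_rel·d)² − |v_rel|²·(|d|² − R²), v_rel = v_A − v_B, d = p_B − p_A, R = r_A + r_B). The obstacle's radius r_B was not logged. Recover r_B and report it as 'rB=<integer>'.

m = 9674
d = (-6, -14);  v_rel = (1, 13),  |v_rel|² = 170
v_rel×d = (1)·(-14) − (13)·(-6) = 64
since m = R²·170 − 64²:  R² = (4096 + 9674) / 170 = 81
R = √81 = 9  ⇒  r_B = 9 − 1 = 8

rB=8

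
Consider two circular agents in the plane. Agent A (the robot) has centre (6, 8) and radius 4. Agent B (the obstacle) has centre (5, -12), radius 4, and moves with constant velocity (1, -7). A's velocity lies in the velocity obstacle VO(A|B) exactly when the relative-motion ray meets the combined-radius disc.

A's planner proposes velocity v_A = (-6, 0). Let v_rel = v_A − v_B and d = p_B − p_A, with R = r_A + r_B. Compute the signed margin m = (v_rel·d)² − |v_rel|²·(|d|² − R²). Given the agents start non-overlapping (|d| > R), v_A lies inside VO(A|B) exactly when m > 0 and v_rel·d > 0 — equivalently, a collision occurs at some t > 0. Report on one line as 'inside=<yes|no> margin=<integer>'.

d = (-1, -20),  |d|² = 401;  R = 4+4 = 8,  c = 401−8² = 337
v_rel = (-7, 7),  |v_rel|² = 98;  v_rel·d = (-7)·(-1) + (7)·(-20) = -133
98·t² + 266·t + 337 = 0  ⇒  m = (-133)² − 98·337 = -15337
m = -15337 < 0,  v_rel·d = -133 < 0  ⇒  outside

inside=no margin=-15337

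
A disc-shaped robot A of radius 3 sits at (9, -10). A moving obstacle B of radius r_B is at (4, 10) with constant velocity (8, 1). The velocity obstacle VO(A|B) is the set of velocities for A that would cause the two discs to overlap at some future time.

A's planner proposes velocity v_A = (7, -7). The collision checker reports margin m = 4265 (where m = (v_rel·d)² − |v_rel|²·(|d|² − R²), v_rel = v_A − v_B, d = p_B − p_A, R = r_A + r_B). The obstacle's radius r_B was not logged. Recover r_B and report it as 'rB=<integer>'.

m = 4265
d = (-5, 20);  v_rel = (-1, -8),  |v_rel|² = 65
v_rel×d = (-1)·(20) − (-8)·(-5) = -60
since m = R²·65 − (-60)²:  R² = (3600 + 4265) / 65 = 121
R = √121 = 11  ⇒  r_B = 11 − 3 = 8

rB=8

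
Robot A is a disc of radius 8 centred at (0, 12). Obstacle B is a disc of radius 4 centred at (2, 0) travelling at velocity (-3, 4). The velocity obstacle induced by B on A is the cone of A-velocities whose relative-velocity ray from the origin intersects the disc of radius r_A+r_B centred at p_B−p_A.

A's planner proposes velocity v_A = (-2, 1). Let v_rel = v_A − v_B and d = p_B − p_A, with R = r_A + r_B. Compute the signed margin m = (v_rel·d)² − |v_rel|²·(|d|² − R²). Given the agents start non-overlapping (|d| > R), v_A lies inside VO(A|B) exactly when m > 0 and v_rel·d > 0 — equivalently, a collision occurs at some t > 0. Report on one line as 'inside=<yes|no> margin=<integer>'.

d = (2, -12),  |d|² = 148;  R = 8+4 = 12,  c = 148−12² = 4
v_rel = (1, -3),  |v_rel|² = 10;  v_rel·d = (1)·(2) + (-3)·(-12) = 38
10·t² − 76·t + 4 = 0  ⇒  m = 38² − 10·4 = 1404
m = 1404 > 0,  v_rel·d = 38 > 0  ⇒  inside

inside=yes margin=1404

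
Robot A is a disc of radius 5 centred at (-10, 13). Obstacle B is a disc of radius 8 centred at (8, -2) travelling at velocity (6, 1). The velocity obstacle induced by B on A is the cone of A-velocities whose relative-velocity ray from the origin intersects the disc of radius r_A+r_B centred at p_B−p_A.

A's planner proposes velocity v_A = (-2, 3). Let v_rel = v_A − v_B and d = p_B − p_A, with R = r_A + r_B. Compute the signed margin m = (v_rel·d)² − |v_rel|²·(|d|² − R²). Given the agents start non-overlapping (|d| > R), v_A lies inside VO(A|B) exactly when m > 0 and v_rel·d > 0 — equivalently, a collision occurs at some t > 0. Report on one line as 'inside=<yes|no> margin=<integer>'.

d = (18, -15),  |d|² = 549;  R = 5+8 = 13,  c = 549−13² = 380
v_rel = (-8, 2),  |v_rel|² = 68;  v_rel·d = (-8)·(18) + (2)·(-15) = -174
68·t² + 348·t + 380 = 0  ⇒  m = (-174)² − 68·380 = 4436
m = 4436 > 0,  v_rel·d = -174 < 0  ⇒  outside

inside=no margin=4436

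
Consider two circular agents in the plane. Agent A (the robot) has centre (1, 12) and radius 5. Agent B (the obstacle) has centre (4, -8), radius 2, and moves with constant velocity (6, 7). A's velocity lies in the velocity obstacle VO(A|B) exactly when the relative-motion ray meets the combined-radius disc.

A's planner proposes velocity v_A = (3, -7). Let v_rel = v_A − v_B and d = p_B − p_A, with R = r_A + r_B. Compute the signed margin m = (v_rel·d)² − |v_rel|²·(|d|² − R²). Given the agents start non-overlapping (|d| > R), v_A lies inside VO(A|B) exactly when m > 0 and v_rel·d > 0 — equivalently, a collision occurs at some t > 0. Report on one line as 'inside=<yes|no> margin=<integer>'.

d = (3, -20),  |d|² = 409;  R = 5+2 = 7,  c = 409−7² = 360
v_rel = (-3, -14),  |v_rel|² = 205;  v_rel·d = (-3)·(3) + (-14)·(-20) = 271
205·t² − 542·t + 360 = 0  ⇒  m = 271² − 205·360 = -359
m = -359 < 0,  v_rel·d = 271 > 0  ⇒  outside

inside=no margin=-359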